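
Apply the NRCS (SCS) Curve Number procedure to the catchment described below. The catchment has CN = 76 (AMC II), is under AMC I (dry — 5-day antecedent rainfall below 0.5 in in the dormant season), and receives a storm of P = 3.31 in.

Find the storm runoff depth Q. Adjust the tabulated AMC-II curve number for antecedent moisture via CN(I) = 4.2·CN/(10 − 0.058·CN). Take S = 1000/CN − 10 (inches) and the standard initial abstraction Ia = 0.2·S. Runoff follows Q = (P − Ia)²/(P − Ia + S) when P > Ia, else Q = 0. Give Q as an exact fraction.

Q = 577104529/1649505900 in ≈ 0.350 in

CN(I) from CN(II)=76: (4.2·76)/(10 − 0.058·76) = 13300/233 ≈ 57.082
Max retention: S = 1000/(13300/233) − 10 = 1000/133 in (≈ 7.519 in)
Ia = 0.2·(1000/133) = 200/133 in ≈ 1.504 in
Excess rainfall: 3.310 − 1.504 = 1.806 in; P > Ia so Q > 0
Q = (24023/13300)²/((24023/13300) + 1000/133) = (577104529/176890000)/(124023/13300) = 577104529/1649505900 in ≈ 0.350 in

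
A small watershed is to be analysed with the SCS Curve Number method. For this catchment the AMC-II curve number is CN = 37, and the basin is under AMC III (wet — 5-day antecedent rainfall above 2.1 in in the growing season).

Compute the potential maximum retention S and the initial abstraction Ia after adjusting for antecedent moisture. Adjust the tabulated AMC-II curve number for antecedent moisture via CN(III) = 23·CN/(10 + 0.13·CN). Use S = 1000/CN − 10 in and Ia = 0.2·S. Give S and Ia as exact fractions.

S = 6300/851 in ≈ 7.403 in; Ia = 1260/851 in ≈ 1.481 in

Adjust CN=37 to AMC III: 23·37/(10 + 0.13·37) → 851 ÷ (1481/100) = 85100/1481 ≈ 57.461
S = 1000/(85100/1481) − 10 = 6300/851 in ≈ 7.403 in
Initial abstraction Ia = S/5 = (6300/851)/5 = 1260/851 ≈ 1.481 in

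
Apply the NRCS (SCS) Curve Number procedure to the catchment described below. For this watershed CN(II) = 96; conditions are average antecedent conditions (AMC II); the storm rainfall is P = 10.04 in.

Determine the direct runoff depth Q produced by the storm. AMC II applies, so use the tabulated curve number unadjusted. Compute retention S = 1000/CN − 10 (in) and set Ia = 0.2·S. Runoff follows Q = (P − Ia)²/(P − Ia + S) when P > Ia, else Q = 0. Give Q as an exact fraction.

CN(II) = 96; AMC II needs no correction.
S = 1000/96 − 10 = 5/12 in ≈ 0.417 in
Initial abstraction Ia = S/5 = (5/12)/5 = 1/12 ≈ 0.083 in
P − Ia = 10.040 − 0.083 = 2987/300 ≈ 9.957 in (> 0, runoff occurs)
Q = (2987/300)²/((2987/300) + 5/12) = (8922169/90000)/(778/75) = 8922169/933600 in ≈ 9.557 in

Q = 8922169/933600 in ≈ 9.557 in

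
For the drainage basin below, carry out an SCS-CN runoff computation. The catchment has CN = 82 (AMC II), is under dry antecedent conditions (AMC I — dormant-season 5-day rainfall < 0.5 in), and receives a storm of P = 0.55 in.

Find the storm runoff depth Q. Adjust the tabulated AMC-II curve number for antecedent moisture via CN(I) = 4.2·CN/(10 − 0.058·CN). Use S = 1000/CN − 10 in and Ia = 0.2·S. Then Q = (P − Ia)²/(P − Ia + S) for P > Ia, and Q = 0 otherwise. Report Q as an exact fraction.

Adjust CN=82 to AMC I: 4.2·82/(10 − 0.058·82) → (1722/5) ÷ (1311/250) = 28700/437 ≈ 65.675
Retention S: 1000/CN − 10 with CN=65.675 → S = 1500/287 ≈ 5.226 in
Ia = 0.2S: 0.2·5.226 = 1.045 in (exactly 300/287)
P = 0.550 ≤ Ia = 1.045 in: entire storm abstracted, Q = 0.

Q = 0 in ≈ 0.000 in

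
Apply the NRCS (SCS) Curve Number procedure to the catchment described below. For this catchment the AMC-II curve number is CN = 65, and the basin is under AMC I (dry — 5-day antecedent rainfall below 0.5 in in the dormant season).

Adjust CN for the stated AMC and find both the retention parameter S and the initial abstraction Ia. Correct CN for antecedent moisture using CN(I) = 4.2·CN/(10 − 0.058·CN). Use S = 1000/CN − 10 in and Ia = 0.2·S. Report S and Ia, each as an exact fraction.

S = 500/39 in ≈ 12.821 in; Ia = 100/39 in ≈ 2.564 in

Dry (AMC I): CN(I) = 4.2·65/(10 − 0.058·65) = 273/(623/100) = 3900/89 ≈ 43.820
S = 1000/(3900/89) − 10 = 500/39 in ≈ 12.821 in
Ia = 0.2S: 0.2·12.821 = 2.564 in (exactly 100/39)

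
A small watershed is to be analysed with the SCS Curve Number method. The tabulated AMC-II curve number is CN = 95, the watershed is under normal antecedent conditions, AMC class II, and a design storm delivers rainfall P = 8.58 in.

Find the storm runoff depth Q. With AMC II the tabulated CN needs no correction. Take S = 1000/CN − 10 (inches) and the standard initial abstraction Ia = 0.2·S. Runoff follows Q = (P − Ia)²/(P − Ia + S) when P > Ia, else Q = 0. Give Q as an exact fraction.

Q = 64818601/8123450 in ≈ 7.979 in

CN(II) = 95; AMC II needs no correction.
S = 1000/95 − 10 = 10/19 in ≈ 0.526 in
Ia = 0.2S: 0.2·0.526 = 0.105 in (exactly 2/19)
Excess rainfall: 8.580 − 0.105 = 8.475 in; P > Ia so Q > 0
Runoff Q = (P−Ia)²/(P−Ia+S) = (8.475)²/(8.475+0.526) = 64818601/8123450 ≈ 7.979 in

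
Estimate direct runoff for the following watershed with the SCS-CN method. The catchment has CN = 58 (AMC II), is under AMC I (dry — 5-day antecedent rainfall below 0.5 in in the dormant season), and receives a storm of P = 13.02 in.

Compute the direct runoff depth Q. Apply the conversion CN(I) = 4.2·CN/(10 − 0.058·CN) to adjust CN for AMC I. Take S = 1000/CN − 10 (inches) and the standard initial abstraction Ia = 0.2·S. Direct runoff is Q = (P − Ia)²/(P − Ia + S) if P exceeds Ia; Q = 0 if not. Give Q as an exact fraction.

Dry (AMC I): CN(I) = 4.2·58/(10 − 0.058·58) = (1218/5)/(1659/250) = 2900/79 ≈ 36.709
S = 1000/(2900/79) − 10 = 500/29 in ≈ 17.241 in
Initial abstraction Ia = S/5 = (500/29)/5 = 100/29 ≈ 3.448 in
P − Ia = 13.020 − 3.448 = 13879/1450 ≈ 9.572 in (> 0, runoff occurs)
Q = (13879/1450)²/((13879/1450) + 500/29) = (192626641/2102500)/(38879/1450) = 192626641/56374550 in ≈ 3.417 in

Q = 192626641/56374550 in ≈ 3.417 in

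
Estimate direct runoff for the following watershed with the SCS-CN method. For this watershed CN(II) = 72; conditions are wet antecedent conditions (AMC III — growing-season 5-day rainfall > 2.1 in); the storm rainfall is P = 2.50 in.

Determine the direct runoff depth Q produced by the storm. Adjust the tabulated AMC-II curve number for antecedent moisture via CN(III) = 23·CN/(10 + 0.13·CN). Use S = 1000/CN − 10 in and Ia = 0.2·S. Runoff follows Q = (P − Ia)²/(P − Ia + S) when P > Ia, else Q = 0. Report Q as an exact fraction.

Q = 160205/132066 in ≈ 1.213 in

CN(III) from CN(II)=72: (23·72)/(10 + 0.13·72) = 10350/121 ≈ 85.537
Retention S: 1000/CN − 10 with CN=85.537 → S = 350/207 ≈ 1.691 in
Initial abstraction Ia = S/5 = (350/207)/5 = 70/207 ≈ 0.338 in
Since P=2.500 > Ia=0.338: effective rainfall P−Ia = 895/414 in
Runoff Q = (P−Ia)²/(P−Ia+S) = (2.162)²/(2.162+1.691) = 160205/132066 ≈ 1.213 in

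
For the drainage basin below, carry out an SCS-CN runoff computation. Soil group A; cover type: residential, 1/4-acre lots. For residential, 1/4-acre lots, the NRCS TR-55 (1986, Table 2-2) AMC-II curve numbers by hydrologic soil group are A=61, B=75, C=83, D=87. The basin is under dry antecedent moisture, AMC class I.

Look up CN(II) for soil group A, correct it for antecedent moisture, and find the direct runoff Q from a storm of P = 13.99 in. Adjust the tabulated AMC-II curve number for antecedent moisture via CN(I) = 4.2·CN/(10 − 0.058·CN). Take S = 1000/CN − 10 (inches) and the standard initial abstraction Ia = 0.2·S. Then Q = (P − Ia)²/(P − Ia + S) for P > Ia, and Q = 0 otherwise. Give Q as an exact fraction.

NRCS table: residential, 1/4-acre lots, soil group A → CN(II) = 61
Adjust CN=61 to AMC I: 4.2·61/(10 − 0.058·61) → (1281/5) ÷ (3231/500) = 42700/1077 ≈ 39.647
Max retention: S = 1000/(42700/1077) − 10 = 6500/427 in (≈ 15.222 in)
Ia = 0.2S: 0.2·15.222 = 3.044 in (exactly 1300/427)
Excess rainfall: 13.990 − 3.044 = 10.946 in; P > Ia so Q > 0
Q = (467373/42700)²/((467373/42700) + 6500/427) = (218437521129/1823290000)/(1117373/42700) = 218437521129/47711827100 in ≈ 4.578 in

Q = 218437521129/47711827100 in ≈ 4.578 in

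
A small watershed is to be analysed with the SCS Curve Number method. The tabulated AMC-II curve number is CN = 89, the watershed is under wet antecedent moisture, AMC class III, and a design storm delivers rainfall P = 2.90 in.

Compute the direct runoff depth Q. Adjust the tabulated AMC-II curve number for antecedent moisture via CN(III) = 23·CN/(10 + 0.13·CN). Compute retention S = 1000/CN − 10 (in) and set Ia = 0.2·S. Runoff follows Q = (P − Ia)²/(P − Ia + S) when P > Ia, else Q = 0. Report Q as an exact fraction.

Q = 3267608569/1395296610 in ≈ 2.342 in

Wet (AMC III): CN(III) = 23·89/(10 + 0.13·89) = 2047/(2157/100) = 204700/2157 ≈ 94.900
Retention S: 1000/CN − 10 with CN=94.900 → S = 1100/2047 ≈ 0.537 in
Ia = 0.2·(1100/2047) = 220/2047 in ≈ 0.107 in
Excess rainfall: 2.900 − 0.107 = 2.793 in; P > Ia so Q > 0
Q = (57163/20470)²/((57163/20470) + 1100/2047) = (3267608569/419020900)/(68163/20470) = 3267608569/1395296610 in ≈ 2.342 in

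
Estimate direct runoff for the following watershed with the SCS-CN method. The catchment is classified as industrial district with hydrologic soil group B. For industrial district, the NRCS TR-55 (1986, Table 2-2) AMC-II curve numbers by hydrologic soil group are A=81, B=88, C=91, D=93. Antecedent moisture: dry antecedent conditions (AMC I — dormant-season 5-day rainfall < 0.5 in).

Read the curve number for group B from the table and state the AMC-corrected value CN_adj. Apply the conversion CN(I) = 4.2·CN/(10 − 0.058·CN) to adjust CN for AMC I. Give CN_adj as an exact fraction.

NRCS table: industrial district, soil group B → CN(II) = 88
Dry (AMC I): CN(I) = 4.2·88/(10 − 0.058·88) = (1848/5)/(612/125) = 3850/51 ≈ 75.490

CN_adj = 3850/51 ≈ 75.490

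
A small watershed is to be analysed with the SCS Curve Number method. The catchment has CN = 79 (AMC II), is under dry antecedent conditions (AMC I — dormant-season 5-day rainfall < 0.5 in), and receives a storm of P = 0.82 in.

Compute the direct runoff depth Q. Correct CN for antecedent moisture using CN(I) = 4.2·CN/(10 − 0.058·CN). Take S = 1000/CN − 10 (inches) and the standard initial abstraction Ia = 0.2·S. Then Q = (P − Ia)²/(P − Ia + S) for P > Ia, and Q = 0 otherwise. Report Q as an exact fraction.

Q = 0 in ≈ 0.000 in

Dry (AMC I): CN(I) = 4.2·79/(10 − 0.058·79) = (1659/5)/(2709/500) = 7900/129 ≈ 61.240
S = 1000/(7900/129) − 10 = 500/79 in ≈ 6.329 in
Initial abstraction Ia = S/5 = (500/79)/5 = 100/79 ≈ 1.266 in
P = 0.820 ≤ Ia = 1.266 in: entire storm abstracted, Q = 0.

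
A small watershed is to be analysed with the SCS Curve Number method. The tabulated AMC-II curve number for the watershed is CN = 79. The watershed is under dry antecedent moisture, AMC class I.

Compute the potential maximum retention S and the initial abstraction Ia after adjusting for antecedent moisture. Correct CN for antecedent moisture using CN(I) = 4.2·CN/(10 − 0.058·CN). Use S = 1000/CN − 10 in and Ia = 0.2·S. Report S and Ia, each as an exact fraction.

S = 500/79 in ≈ 6.329 in; Ia = 100/79 in ≈ 1.266 in

Adjust CN=79 to AMC I: 4.2·79/(10 − 0.058·79) → (1659/5) ÷ (2709/500) = 7900/129 ≈ 61.240
Max retention: S = 1000/(7900/129) − 10 = 500/79 in (≈ 6.329 in)
Ia = 0.2·(500/79) = 100/79 in ≈ 1.266 in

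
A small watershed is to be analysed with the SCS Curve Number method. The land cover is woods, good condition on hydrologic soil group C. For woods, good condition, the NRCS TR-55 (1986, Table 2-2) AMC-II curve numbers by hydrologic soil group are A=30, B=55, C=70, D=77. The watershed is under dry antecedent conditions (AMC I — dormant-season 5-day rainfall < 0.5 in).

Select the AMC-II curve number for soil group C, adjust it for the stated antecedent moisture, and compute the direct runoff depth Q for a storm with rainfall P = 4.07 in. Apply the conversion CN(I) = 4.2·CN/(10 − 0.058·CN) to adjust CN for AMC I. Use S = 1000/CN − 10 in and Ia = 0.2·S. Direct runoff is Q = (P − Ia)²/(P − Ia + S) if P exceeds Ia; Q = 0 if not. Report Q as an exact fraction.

Q = 98863249/293720700 in ≈ 0.337 in

NRCS table: woods, good condition, soil group C → CN(II) = 70
Adjust CN=70 to AMC I: 4.2·70/(10 − 0.058·70) → 294 ÷ (297/50) = 4900/99 ≈ 49.495
S = 1000/(4900/99) − 10 = 500/49 in ≈ 10.204 in
Ia = 0.2S: 0.2·10.204 = 2.041 in (exactly 100/49)
P − Ia = 4.070 − 2.041 = 9943/4900 ≈ 2.029 in (> 0, runoff occurs)
Q = (9943/4900)²/((9943/4900) + 500/49) = (98863249/24010000)/(59943/4900) = 98863249/293720700 in ≈ 0.337 in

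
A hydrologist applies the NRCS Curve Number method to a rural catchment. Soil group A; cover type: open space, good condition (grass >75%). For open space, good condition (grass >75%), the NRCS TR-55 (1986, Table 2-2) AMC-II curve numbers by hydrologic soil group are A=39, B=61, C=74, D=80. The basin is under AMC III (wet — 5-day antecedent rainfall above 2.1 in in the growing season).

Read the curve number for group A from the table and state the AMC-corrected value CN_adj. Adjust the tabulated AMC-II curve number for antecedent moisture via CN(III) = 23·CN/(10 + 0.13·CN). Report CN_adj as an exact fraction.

CN_adj = 89700/1507 ≈ 59.522

NRCS table: open space, good condition (grass >75%), soil group A → CN(II) = 39
CN(III) from CN(II)=39: (23·39)/(10 + 0.13·39) = 89700/1507 ≈ 59.522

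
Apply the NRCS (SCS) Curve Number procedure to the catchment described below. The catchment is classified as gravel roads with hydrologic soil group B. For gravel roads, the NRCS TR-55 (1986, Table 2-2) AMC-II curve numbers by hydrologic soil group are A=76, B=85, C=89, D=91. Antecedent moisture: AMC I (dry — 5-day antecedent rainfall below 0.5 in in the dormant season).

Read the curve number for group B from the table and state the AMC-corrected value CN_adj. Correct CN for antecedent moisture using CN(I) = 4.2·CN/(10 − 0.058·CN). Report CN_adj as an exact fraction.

CN_adj = 11900/169 ≈ 70.414

NRCS table: gravel roads, soil group B → CN(II) = 85
CN(I) from CN(II)=85: (4.2·85)/(10 − 0.058·85) = 11900/169 ≈ 70.414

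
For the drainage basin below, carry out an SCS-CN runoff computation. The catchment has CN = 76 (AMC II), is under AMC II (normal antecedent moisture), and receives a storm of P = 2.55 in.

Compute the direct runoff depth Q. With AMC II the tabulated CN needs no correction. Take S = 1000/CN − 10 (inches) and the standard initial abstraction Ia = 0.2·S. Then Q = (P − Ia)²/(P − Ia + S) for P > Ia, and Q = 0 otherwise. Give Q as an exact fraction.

Q = 177147/244340 in ≈ 0.725 in

CN(II) = 76; AMC II needs no correction.
S = 1000/76 − 10 = 60/19 in ≈ 3.158 in
Ia = 0.2S: 0.2·3.158 = 0.632 in (exactly 12/19)
P − Ia = 2.550 − 0.632 = 729/380 ≈ 1.918 in (> 0, runoff occurs)
Q: (729/380)² ÷ (1929/380) = 177147/244340 in (≈ 0.725 in)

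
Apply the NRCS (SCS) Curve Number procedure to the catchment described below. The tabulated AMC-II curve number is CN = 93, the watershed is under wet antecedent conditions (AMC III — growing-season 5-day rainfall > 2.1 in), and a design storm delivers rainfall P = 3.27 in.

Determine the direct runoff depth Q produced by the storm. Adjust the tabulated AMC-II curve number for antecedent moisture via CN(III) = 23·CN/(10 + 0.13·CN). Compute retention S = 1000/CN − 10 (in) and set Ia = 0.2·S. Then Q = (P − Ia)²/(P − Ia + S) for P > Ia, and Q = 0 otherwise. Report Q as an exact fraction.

Q = 469845815209/161591396700 in ≈ 2.908 in

CN(III) from CN(II)=93: (23·93)/(10 + 0.13·93) = 213900/2209 ≈ 96.831
S = 1000/(213900/2209) − 10 = 700/2139 in ≈ 0.327 in
Initial abstraction Ia = S/5 = (700/2139)/5 = 140/2139 ≈ 0.065 in
Since P=3.270 > Ia=0.065: effective rainfall P−Ia = 685453/213900 in
Q: (685453/213900)² ÷ (755453/213900) = 469845815209/161591396700 in (≈ 2.908 in)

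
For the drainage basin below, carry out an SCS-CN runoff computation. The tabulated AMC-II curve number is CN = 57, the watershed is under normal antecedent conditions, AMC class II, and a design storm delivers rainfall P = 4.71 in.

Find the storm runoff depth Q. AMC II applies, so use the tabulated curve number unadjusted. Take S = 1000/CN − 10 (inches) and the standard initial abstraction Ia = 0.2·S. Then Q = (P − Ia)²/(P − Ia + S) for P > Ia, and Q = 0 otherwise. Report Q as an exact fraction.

Q = 332953009/349107900 in ≈ 0.954 in

CN(II) = 57; AMC II needs no correction.
Retention S: 1000/CN − 10 with CN=57.000 → S = 430/57 ≈ 7.544 in
Ia = 0.2S: 0.2·7.544 = 1.509 in (exactly 86/57)
P − Ia = 4.710 − 1.509 = 18247/5700 ≈ 3.201 in (> 0, runoff occurs)
Q = (18247/5700)²/((18247/5700) + 430/57) = (332953009/32490000)/(61247/5700) = 332953009/349107900 in ≈ 0.954 in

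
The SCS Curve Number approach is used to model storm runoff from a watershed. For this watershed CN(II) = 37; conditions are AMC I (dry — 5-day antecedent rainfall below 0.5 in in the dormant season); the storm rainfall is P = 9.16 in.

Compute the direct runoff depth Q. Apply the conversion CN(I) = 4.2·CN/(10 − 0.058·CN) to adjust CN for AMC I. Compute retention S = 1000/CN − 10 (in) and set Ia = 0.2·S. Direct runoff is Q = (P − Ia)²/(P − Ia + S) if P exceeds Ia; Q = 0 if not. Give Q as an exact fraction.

Q = 946729/35587525 in ≈ 0.027 in

CN(I) from CN(II)=37: (4.2·37)/(10 − 0.058·37) = 3700/187 ≈ 19.786
Retention S: 1000/CN − 10 with CN=19.786 → S = 1500/37 ≈ 40.541 in
Initial abstraction Ia = S/5 = (1500/37)/5 = 300/37 ≈ 8.108 in
P − Ia = 9.160 − 8.108 = 973/925 ≈ 1.052 in (> 0, runoff occurs)
Runoff Q = (P−Ia)²/(P−Ia+S) = (1.052)²/(1.052+40.541) = 946729/35587525 ≈ 0.027 in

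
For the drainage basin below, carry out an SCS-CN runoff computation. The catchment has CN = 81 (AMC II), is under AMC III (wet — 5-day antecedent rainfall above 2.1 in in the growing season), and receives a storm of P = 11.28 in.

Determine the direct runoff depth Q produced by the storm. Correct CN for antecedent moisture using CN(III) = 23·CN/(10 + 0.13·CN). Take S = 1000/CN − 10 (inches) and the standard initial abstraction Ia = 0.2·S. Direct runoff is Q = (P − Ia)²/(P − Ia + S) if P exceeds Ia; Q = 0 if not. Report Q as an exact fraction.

Q = 133058864978/13119385725 in ≈ 10.142 in

Adjust CN=81 to AMC III: 23·81/(10 + 0.13·81) → 1863 ÷ (2053/100) = 186300/2053 ≈ 90.745
S = 1000/(186300/2053) − 10 = 1900/1863 in ≈ 1.020 in
Initial abstraction Ia = S/5 = (1900/1863)/5 = 380/1863 ≈ 0.204 in
Since P=11.280 > Ia=0.204: effective rainfall P−Ia = 515866/46575 in
Runoff Q = (P−Ia)²/(P−Ia+S) = (11.076)²/(11.076+1.020) = 133058864978/13119385725 ≈ 10.142 in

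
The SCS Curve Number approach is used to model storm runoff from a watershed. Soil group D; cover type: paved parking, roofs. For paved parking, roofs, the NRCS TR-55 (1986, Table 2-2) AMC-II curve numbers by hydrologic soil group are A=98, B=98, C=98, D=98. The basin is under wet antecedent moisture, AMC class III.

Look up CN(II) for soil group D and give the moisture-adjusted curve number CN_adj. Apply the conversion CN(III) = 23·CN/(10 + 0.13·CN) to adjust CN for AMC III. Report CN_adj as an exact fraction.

NRCS table: paved parking, roofs, soil group D → CN(II) = 98
Adjust CN=98 to AMC III: 23·98/(10 + 0.13·98) → 2254 ÷ (1137/50) = 112700/1137 ≈ 99.120

CN_adj = 112700/1137 ≈ 99.120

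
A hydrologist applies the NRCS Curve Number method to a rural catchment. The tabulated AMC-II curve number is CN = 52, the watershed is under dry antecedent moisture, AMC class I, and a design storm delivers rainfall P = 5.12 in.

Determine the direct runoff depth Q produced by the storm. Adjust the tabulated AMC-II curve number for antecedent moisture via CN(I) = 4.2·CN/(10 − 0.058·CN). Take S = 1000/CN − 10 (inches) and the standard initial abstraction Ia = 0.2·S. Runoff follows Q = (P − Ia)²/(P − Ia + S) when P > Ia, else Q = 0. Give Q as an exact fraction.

Dry (AMC I): CN(I) = 4.2·52/(10 − 0.058·52) = (1092/5)/(873/125) = 9100/291 ≈ 31.271
S = 1000/(9100/291) − 10 = 2000/91 in ≈ 21.978 in
Ia = 0.2·(2000/91) = 400/91 in ≈ 4.396 in
P − Ia = 5.120 − 4.396 = 1648/2275 ≈ 0.724 in (> 0, runoff occurs)
Q = (1648/2275)²/((1648/2275) + 2000/91) = (2715904/5175625)/(51648/2275) = 42436/1835925 in ≈ 0.023 in

Q = 42436/1835925 in ≈ 0.023 in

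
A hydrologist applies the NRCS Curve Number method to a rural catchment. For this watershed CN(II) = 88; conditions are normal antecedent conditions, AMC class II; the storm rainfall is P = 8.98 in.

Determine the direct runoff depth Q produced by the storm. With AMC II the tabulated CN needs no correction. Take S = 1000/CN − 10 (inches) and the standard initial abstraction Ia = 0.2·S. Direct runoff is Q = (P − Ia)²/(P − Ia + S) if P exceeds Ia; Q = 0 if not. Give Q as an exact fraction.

CN(II) = 88; AMC II needs no correction.
Max retention: S = 1000/88 − 10 = 15/11 in (≈ 1.364 in)
Ia = 0.2·(15/11) = 3/11 in ≈ 0.273 in
P − Ia = 8.980 − 0.273 = 4789/550 ≈ 8.707 in (> 0, runoff occurs)
Runoff Q = (P−Ia)²/(P−Ia+S) = (8.707)²/(8.707+1.364) = 22934521/3046450 ≈ 7.528 in

Q = 22934521/3046450 in ≈ 7.528 in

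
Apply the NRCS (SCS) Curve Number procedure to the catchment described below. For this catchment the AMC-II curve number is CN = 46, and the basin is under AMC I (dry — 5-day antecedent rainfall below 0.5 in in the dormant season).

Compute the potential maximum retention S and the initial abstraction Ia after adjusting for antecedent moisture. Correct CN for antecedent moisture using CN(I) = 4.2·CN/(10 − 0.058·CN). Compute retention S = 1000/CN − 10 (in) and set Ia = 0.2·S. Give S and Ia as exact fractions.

S = 4500/161 in ≈ 27.950 in; Ia = 900/161 in ≈ 5.590 in

Adjust CN=46 to AMC I: 4.2·46/(10 − 0.058·46) → (966/5) ÷ (1833/250) = 16100/611 ≈ 26.350
Max retention: S = 1000/(16100/611) − 10 = 4500/161 in (≈ 27.950 in)
Ia = 0.2S: 0.2·27.950 = 5.590 in (exactly 900/161)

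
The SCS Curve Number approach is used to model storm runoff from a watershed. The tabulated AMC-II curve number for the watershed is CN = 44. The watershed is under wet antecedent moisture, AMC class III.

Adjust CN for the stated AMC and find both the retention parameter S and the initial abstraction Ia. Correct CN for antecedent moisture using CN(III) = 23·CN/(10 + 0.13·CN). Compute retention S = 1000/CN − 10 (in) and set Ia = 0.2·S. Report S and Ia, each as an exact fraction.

S = 1400/253 in ≈ 5.534 in; Ia = 280/253 in ≈ 1.107 in

Adjust CN=44 to AMC III: 23·44/(10 + 0.13·44) → 1012 ÷ (393/25) = 25300/393 ≈ 64.377
S = 1000/(25300/393) − 10 = 1400/253 in ≈ 5.534 in
Ia = 0.2·(1400/253) = 280/253 in ≈ 1.107 in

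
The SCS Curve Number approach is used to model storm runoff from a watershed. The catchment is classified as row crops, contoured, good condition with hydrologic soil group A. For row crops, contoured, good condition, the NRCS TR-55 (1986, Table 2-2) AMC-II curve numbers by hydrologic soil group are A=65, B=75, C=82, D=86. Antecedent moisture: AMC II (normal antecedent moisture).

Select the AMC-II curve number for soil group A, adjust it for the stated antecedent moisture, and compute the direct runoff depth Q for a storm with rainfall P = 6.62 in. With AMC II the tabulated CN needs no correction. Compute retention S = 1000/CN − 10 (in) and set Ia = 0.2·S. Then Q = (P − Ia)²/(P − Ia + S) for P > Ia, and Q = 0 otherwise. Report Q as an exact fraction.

Q = 12981609/4616950 in ≈ 2.812 in

NRCS table: row crops, contoured, good condition, soil group A → CN(II) = 65
AMC II — tabulated CN = 65 applies directly.
Max retention: S = 1000/65 − 10 = 70/13 in (≈ 5.385 in)
Ia = 0.2·(70/13) = 14/13 in ≈ 1.077 in
P − Ia = 6.620 − 1.077 = 3603/650 ≈ 5.543 in (> 0, runoff occurs)
Q = (3603/650)²/((3603/650) + 70/13) = (12981609/422500)/(7103/650) = 12981609/4616950 in ≈ 2.812 in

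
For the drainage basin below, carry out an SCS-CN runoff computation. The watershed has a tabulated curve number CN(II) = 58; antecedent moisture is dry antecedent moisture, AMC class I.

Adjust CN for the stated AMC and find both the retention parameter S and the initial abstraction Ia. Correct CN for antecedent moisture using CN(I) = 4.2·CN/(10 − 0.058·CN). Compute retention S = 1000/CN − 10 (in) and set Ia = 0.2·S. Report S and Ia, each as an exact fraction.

S = 500/29 in ≈ 17.241 in; Ia = 100/29 in ≈ 3.448 in

Dry (AMC I): CN(I) = 4.2·58/(10 − 0.058·58) = (1218/5)/(1659/250) = 2900/79 ≈ 36.709
Max retention: S = 1000/(2900/79) − 10 = 500/29 in (≈ 17.241 in)
Ia = 0.2S: 0.2·17.241 = 3.448 in (exactly 100/29)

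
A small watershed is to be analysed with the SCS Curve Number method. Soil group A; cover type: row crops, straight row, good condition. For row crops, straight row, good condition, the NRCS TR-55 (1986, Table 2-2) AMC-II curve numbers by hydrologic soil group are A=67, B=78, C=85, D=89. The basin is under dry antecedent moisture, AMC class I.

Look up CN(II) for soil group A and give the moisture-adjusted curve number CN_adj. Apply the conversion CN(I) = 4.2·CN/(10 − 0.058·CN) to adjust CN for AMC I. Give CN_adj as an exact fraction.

NRCS table: row crops, straight row, good condition, soil group A → CN(II) = 67
CN(I) from CN(II)=67: (4.2·67)/(10 − 0.058·67) = 46900/1019 ≈ 46.026

CN_adj = 46900/1019 ≈ 46.026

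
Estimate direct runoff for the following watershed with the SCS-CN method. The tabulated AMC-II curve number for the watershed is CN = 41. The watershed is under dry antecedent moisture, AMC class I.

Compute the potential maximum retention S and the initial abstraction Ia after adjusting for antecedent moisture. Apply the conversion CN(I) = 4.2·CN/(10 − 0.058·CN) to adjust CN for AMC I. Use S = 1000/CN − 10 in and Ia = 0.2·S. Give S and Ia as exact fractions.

S = 29500/861 in ≈ 34.262 in; Ia = 5900/861 in ≈ 6.852 in

Dry (AMC I): CN(I) = 4.2·41/(10 − 0.058·41) = (861/5)/(3811/500) = 86100/3811 ≈ 22.592
Retention S: 1000/CN − 10 with CN=22.592 → S = 29500/861 ≈ 34.262 in
Ia = 0.2S: 0.2·34.262 = 6.852 in (exactly 5900/861)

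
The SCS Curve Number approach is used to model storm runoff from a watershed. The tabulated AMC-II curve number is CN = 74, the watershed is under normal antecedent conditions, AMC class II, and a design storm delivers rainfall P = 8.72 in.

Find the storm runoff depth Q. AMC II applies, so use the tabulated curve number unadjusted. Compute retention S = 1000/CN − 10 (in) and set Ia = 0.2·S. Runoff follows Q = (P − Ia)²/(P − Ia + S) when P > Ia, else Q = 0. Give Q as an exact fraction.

Q = 27498528/4933025 in ≈ 5.574 in

CN(II) = 74; AMC II needs no correction.
S = 1000/74 − 10 = 130/37 in ≈ 3.514 in
Ia = 0.2S: 0.2·3.514 = 0.703 in (exactly 26/37)
Since P=8.720 > Ia=0.703: effective rainfall P−Ia = 7416/925 in
Q: (7416/925)² ÷ (10666/925) = 27498528/4933025 in (≈ 5.574 in)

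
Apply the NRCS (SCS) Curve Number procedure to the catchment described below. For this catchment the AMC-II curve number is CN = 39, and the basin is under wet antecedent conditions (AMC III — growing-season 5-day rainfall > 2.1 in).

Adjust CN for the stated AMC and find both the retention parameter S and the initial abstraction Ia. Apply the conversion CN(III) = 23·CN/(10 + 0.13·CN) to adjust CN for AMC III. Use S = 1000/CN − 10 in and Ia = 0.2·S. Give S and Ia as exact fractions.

Adjust CN=39 to AMC III: 23·39/(10 + 0.13·39) → 897 ÷ (1507/100) = 89700/1507 ≈ 59.522
Retention S: 1000/CN − 10 with CN=59.522 → S = 6100/897 ≈ 6.800 in
Ia = 0.2S: 0.2·6.800 = 1.360 in (exactly 1220/897)

S = 6100/897 in ≈ 6.800 in; Ia = 1220/897 in ≈ 1.360 in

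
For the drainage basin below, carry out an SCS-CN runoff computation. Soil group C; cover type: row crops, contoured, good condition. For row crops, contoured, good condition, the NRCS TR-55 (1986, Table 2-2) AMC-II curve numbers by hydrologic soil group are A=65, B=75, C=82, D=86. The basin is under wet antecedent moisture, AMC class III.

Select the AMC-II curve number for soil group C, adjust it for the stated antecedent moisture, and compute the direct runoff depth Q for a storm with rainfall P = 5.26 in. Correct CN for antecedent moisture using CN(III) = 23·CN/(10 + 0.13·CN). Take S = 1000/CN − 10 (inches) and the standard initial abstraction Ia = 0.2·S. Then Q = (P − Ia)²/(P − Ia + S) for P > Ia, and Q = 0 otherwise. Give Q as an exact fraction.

Q = 57125302081/13391024350 in ≈ 4.266 in

NRCS table: row crops, contoured, good condition, soil group C → CN(II) = 82
CN(III) from CN(II)=82: (23·82)/(10 + 0.13·82) = 94300/1033 ≈ 91.288
Retention S: 1000/CN − 10 with CN=91.288 → S = 900/943 ≈ 0.954 in
Ia = 0.2S: 0.2·0.954 = 0.191 in (exactly 180/943)
P − Ia = 5.260 − 0.191 = 239009/47150 ≈ 5.069 in (> 0, runoff occurs)
Q: (239009/47150)² ÷ (284009/47150) = 57125302081/13391024350 in (≈ 4.266 in)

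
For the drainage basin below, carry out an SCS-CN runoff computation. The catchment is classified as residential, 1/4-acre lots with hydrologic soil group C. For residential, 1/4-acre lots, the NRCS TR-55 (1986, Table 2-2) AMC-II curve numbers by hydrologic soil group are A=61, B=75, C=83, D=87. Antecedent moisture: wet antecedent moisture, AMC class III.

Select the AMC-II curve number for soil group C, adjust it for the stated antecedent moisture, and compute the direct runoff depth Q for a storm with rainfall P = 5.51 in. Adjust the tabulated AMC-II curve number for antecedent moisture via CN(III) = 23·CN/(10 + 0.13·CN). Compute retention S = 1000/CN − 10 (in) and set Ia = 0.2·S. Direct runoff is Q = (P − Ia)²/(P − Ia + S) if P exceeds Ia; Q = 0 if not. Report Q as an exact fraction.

NRCS table: residential, 1/4-acre lots, soil group C → CN(II) = 83
Adjust CN=83 to AMC III: 23·83/(10 + 0.13·83) → 1909 ÷ (2079/100) = 190900/2079 ≈ 91.823
Retention S: 1000/CN − 10 with CN=91.823 → S = 1700/1909 ≈ 0.891 in
Initial abstraction Ia = S/5 = (1700/1909)/5 = 340/1909 ≈ 0.178 in
Excess rainfall: 5.510 − 0.178 = 5.332 in; P > Ia so Q > 0
Q = (1017859/190900)²/((1017859/190900) + 1700/1909) = (1036036943881/36442810000)/(1187859/190900) = 1036036943881/226762283100 in ≈ 4.569 in

Q = 1036036943881/226762283100 in ≈ 4.569 in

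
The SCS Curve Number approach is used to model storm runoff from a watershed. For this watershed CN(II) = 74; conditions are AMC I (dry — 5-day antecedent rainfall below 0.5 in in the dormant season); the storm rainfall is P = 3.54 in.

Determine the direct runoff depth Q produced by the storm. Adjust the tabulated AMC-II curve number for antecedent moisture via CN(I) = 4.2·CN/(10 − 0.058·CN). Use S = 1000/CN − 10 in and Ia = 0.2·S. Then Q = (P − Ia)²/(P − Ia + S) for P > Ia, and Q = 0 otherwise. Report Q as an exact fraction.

Dry (AMC I): CN(I) = 4.2·74/(10 − 0.058·74) = (1554/5)/(1427/250) = 77700/1427 ≈ 54.450
S = 1000/(77700/1427) − 10 = 6500/777 in ≈ 8.366 in
Initial abstraction Ia = S/5 = (6500/777)/5 = 1300/777 ≈ 1.673 in
Excess rainfall: 3.540 − 1.673 = 1.867 in; P > Ia so Q > 0
Q: (72529/38850)² ÷ (397529/38850) = 5260455841/15444001650 in (≈ 0.341 in)

Q = 5260455841/15444001650 in ≈ 0.341 in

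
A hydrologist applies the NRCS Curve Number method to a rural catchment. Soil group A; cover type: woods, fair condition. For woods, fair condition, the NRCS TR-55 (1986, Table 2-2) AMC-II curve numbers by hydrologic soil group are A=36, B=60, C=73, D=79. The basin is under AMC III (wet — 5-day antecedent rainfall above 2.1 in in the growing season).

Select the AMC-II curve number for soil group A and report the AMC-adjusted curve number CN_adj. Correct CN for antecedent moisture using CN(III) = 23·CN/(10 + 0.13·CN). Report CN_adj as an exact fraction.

NRCS table: woods, fair condition, soil group A → CN(II) = 36
Wet (AMC III): CN(III) = 23·36/(10 + 0.13·36) = 828/(367/25) = 20700/367 ≈ 56.403

CN_adj = 20700/367 ≈ 56.403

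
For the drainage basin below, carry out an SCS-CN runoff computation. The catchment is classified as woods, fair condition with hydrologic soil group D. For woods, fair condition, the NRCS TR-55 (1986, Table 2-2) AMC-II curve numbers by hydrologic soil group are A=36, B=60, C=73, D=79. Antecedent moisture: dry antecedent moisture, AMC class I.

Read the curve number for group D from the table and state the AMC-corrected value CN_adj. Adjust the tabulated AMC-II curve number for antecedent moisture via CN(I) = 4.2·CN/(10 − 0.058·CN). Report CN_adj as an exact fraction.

NRCS table: woods, fair condition, soil group D → CN(II) = 79
Adjust CN=79 to AMC I: 4.2·79/(10 − 0.058·79) → (1659/5) ÷ (2709/500) = 7900/129 ≈ 61.240

CN_adj = 7900/129 ≈ 61.240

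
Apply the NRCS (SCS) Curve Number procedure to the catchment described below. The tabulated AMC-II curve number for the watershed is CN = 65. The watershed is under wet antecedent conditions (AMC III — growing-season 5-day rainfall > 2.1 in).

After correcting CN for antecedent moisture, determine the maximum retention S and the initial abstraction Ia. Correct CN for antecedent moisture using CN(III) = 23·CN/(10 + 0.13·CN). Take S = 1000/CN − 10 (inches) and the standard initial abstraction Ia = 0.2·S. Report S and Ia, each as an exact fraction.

Wet (AMC III): CN(III) = 23·65/(10 + 0.13·65) = 1495/(369/20) = 29900/369 ≈ 81.030
Retention S: 1000/CN − 10 with CN=81.030 → S = 700/299 ≈ 2.341 in
Ia = 0.2S: 0.2·2.341 = 0.468 in (exactly 140/299)

S = 700/299 in ≈ 2.341 in; Ia = 140/299 in ≈ 0.468 in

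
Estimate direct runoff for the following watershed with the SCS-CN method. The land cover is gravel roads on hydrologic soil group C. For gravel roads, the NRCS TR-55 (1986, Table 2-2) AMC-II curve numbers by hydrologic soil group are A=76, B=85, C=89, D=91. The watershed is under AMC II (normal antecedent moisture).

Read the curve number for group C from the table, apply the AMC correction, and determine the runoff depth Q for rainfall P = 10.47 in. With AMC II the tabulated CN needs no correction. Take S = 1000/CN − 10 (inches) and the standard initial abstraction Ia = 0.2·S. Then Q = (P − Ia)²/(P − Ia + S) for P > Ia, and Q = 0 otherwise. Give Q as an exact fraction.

NRCS table: gravel roads, soil group C → CN(II) = 89
Average conditions: CN = 89 (no AMC adjustment).
S = 1000/89 − 10 = 110/89 in ≈ 1.236 in
Ia = 0.2S: 0.2·1.236 = 0.247 in (exactly 22/89)
Excess rainfall: 10.470 − 0.247 = 10.223 in; P > Ia so Q > 0
Q: (90983/8900)² ÷ (101983/8900) = 8277906289/907648700 in (≈ 9.120 in)

Q = 8277906289/907648700 in ≈ 9.120 in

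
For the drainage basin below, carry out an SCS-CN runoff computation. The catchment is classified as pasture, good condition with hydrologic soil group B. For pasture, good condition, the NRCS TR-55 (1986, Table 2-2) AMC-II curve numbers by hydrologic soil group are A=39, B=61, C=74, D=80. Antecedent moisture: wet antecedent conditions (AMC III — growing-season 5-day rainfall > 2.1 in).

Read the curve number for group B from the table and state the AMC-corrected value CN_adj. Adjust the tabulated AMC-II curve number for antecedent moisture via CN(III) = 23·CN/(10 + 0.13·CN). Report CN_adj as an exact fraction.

NRCS table: pasture, good condition, soil group B → CN(II) = 61
Adjust CN=61 to AMC III: 23·61/(10 + 0.13·61) → 1403 ÷ (1793/100) = 140300/1793 ≈ 78.249

CN_adj = 140300/1793 ≈ 78.249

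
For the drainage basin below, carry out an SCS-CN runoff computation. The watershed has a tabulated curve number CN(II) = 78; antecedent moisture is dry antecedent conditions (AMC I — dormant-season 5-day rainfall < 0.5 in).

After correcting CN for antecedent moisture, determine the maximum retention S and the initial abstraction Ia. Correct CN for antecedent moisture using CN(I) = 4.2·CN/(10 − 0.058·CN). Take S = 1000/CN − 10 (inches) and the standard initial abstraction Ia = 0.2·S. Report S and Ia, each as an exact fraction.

S = 5500/819 in ≈ 6.716 in; Ia = 1100/819 in ≈ 1.343 in

Dry (AMC I): CN(I) = 4.2·78/(10 − 0.058·78) = (1638/5)/(1369/250) = 81900/1369 ≈ 59.825
Max retention: S = 1000/(81900/1369) − 10 = 5500/819 in (≈ 6.716 in)
Ia = 0.2S: 0.2·6.716 = 1.343 in (exactly 1100/819)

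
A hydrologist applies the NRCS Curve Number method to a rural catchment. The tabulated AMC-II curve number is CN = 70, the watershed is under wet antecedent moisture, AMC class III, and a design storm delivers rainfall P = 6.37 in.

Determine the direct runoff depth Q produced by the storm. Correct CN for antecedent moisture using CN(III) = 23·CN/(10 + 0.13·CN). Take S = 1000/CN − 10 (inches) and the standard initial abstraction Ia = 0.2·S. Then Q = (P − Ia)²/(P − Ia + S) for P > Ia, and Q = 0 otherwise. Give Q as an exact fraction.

Q = 9323254249/2037567700 in ≈ 4.576 in

Wet (AMC III): CN(III) = 23·70/(10 + 0.13·70) = 1610/(191/10) = 16100/191 ≈ 84.293
S = 1000/(16100/191) − 10 = 300/161 in ≈ 1.863 in
Ia = 0.2S: 0.2·1.863 = 0.373 in (exactly 60/161)
Since P=6.370 > Ia=0.373: effective rainfall P−Ia = 96557/16100 in
Q: (96557/16100)² ÷ (126557/16100) = 9323254249/2037567700 in (≈ 4.576 in)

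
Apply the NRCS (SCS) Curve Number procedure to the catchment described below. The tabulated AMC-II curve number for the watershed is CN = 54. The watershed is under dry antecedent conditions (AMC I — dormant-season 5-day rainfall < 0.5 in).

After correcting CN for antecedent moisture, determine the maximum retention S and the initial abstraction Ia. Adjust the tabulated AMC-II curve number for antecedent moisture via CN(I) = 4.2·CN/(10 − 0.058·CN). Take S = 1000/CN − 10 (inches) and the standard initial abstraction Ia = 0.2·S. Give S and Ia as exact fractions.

CN(I) from CN(II)=54: (4.2·54)/(10 − 0.058·54) = 56700/1717 ≈ 33.023
Max retention: S = 1000/(56700/1717) − 10 = 11500/567 in (≈ 20.282 in)
Ia = 0.2S: 0.2·20.282 = 4.056 in (exactly 2300/567)

S = 11500/567 in ≈ 20.282 in; Ia = 2300/567 in ≈ 4.056 in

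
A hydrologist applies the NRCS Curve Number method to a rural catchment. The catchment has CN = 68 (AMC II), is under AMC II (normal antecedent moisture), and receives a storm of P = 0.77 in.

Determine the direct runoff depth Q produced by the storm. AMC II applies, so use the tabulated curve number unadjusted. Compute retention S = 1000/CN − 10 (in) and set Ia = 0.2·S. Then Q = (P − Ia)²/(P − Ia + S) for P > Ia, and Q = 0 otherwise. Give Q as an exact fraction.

Q = 0 in ≈ 0.000 in

AMC II — tabulated CN = 68 applies directly.
Max retention: S = 1000/68 − 10 = 80/17 in (≈ 4.706 in)
Ia = 0.2S: 0.2·4.706 = 0.941 in (exactly 16/17)
P = 0.770 ≤ Ia = 0.941 in: entire storm abstracted, Q = 0.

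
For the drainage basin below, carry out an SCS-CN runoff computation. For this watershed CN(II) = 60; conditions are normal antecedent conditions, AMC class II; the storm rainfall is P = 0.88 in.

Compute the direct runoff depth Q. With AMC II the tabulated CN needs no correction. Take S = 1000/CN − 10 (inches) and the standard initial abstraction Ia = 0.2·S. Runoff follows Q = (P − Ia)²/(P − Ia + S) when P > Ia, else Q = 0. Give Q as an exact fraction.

Q = 0 in ≈ 0.000 in

AMC II — tabulated CN = 60 applies directly.
Max retention: S = 1000/60 − 10 = 20/3 in (≈ 6.667 in)
Ia = 0.2S: 0.2·6.667 = 1.333 in (exactly 4/3)
P = 0.880 ≤ Ia = 1.333 in: entire storm abstracted, Q = 0.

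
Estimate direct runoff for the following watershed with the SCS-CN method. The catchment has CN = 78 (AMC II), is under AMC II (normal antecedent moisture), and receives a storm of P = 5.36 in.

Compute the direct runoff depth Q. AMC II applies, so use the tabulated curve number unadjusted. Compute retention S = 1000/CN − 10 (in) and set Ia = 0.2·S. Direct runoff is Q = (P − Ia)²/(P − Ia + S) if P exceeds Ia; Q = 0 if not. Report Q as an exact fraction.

Q = 10932488/3620175 in ≈ 3.020 in

CN(II) = 78; AMC II needs no correction.
Max retention: S = 1000/78 − 10 = 110/39 in (≈ 2.821 in)
Initial abstraction Ia = S/5 = (110/39)/5 = 22/39 ≈ 0.564 in
Excess rainfall: 5.360 − 0.564 = 4.796 in; P > Ia so Q > 0
Q = (4676/975)²/((4676/975) + 110/39) = (21864976/950625)/(7426/975) = 10932488/3620175 in ≈ 3.020 in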